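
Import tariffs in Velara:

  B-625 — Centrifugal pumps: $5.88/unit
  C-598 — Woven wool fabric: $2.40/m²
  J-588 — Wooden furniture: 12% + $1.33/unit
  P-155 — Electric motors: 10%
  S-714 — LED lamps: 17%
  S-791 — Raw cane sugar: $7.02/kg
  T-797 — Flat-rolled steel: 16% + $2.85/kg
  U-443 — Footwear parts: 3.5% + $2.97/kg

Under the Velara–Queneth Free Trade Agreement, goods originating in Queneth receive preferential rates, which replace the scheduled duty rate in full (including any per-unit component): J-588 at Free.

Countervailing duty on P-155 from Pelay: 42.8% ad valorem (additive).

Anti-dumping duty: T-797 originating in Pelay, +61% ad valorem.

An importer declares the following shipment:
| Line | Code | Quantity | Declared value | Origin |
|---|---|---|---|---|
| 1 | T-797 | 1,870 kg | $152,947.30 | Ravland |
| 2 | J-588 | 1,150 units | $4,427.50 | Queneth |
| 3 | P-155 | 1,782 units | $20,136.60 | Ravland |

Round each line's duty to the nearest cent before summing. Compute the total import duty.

$31,814.73

Line 1 (T-797, Ravland, 1,870 kg, $152,947.30):
Base rate for T-797 is 16% + $2.85/kg.
The additional-duty order on T-797 targets Pelay, not Ravland; it does not apply.
Duty = $152,947.30 × 16% + 1,870 × $2.85 = $29,801.07.
Line 2 (J-588, Queneth, 1,150 units, $4,427.50):
Base rate for J-588 is 12% + $1.33/unit.
Origin Queneth qualifies under the Velara–Queneth agreement and J-588 is covered: preferential rate Free applies instead.
Duty = $4,427.50 × 0% = $0.00.
Line 3 (P-155, Ravland, 1,782 units, $20,136.60):
Base rate for P-155 is 10%.
The additional-duty order on P-155 targets Pelay, not Ravland; it does not apply.
Duty = $20,136.60 × 10% = $2,013.66.
Total = $29,801.07 + $0.00 + $2,013.66 = $31,814.73.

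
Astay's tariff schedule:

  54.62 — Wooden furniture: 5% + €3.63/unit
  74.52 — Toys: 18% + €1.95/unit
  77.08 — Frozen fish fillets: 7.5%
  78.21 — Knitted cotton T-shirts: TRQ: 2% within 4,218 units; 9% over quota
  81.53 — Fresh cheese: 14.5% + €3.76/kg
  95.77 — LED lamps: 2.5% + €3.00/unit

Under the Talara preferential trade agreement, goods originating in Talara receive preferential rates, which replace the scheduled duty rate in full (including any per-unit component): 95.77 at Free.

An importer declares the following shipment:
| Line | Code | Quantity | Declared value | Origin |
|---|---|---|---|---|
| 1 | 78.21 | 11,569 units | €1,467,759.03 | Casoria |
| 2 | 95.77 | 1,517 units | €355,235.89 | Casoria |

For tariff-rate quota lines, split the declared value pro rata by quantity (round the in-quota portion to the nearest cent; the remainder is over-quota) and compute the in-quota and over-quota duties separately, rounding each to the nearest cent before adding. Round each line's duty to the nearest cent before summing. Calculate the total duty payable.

€108,070.57

Line 1 (78.21, Casoria, 11,569 units, €1,467,759.03):
Code 78.21 is under a tariff-rate quota (threshold 4,218 units). In-quota: 4,218 units at 2%; over-quota: 7,351 units at 9%.
Pro-rata value split: in-quota = €1,467,759.03 × 4,218/11,569 = €535,137.66; over-quota = €1,467,759.03 − €535,137.66 = €932,621.37.
In-quota duty = €535,137.66 × 2% = €10,702.75. Over-quota duty = €932,621.37 × 9% = €83,935.92.
Line duty = €10,702.75 + €83,935.92 = €94,638.67.
Line 2 (95.77, Casoria, 1,517 units, €355,235.89):
Base rate for 95.77 is 2.5% + €3.00/unit.
95.77 has an FTA preferential rate, but origin Casoria is not Talara; base rate stands.
Duty = €355,235.89 × 2.5% + 1,517 × €3.00 = €13,431.90.
Total = €94,638.67 + €13,431.90 = €108,070.57.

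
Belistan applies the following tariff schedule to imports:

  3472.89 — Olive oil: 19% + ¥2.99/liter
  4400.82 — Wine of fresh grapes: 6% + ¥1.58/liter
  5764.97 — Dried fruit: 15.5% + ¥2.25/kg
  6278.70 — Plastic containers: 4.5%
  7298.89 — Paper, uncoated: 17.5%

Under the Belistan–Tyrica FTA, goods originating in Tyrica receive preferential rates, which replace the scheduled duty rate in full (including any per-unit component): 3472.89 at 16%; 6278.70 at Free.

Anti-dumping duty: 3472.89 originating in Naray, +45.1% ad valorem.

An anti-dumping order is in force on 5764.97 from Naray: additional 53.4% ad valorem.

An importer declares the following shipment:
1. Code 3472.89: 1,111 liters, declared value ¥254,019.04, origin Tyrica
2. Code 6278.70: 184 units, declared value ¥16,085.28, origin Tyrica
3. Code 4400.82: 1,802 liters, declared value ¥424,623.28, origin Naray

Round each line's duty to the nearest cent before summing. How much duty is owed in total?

Line 1 (3472.89, Tyrica, 1,111 liters, ¥254,019.04):
Base rate for 3472.89 is 19% + ¥2.99/liter.
Origin Tyrica qualifies under the Belistan–Tyrica agreement and 3472.89 is covered: preferential rate 16% applies instead.
The additional-duty order on 3472.89 targets Naray, not Tyrica; it does not apply.
Duty = ¥254,019.04 × 16% = ¥40,643.05.
Line 2 (6278.70, Tyrica, 184 units, ¥16,085.28):
Base rate for 6278.70 is 4.5%.
Origin Tyrica qualifies under the Belistan–Tyrica agreement and 6278.70 is covered: preferential rate Free applies instead.
Duty = ¥16,085.28 × 0% = ¥0.00.
Line 3 (4400.82, Naray, 1,802 liters, ¥424,623.28):
Base rate for 4400.82 is 6% + ¥1.58/liter.
Duty = ¥424,623.28 × 6% + 1,802 × ¥1.58 = ¥28,324.56.
Total = ¥40,643.05 + ¥0.00 + ¥28,324.56 = ¥68,967.61.

¥68,967.61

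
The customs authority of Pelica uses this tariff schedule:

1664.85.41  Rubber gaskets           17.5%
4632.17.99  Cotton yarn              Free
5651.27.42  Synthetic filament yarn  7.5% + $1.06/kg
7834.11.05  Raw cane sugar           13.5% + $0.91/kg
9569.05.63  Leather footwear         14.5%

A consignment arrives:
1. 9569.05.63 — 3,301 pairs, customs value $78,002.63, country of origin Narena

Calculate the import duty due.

$11,310.38

Line 1 (9569.05.63, Narena, 3,301 pairs, $78,002.63):
Base rate for 9569.05.63 is 14.5%.
Duty = $78,002.63 × 14.5% = $11,310.38.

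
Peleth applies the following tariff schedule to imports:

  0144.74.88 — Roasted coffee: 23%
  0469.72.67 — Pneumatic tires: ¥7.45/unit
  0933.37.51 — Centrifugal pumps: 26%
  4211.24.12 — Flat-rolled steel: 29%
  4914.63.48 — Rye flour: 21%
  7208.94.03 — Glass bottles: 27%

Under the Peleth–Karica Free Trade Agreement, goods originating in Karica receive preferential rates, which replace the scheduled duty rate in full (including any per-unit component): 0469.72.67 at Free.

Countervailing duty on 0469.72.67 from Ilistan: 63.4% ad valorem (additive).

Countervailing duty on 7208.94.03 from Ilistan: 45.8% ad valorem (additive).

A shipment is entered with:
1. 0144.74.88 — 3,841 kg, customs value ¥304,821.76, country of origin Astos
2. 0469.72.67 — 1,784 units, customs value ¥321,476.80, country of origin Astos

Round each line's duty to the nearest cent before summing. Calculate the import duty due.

¥83,399.80

Line 1 (0144.74.88, Astos, 3,841 kg, ¥304,821.76):
Base rate for 0144.74.88 is 23%.
Duty = ¥304,821.76 × 23% = ¥70,109.00.
Line 2 (0469.72.67, Astos, 1,784 units, ¥321,476.80):
Base rate for 0469.72.67 is ¥7.45/unit.
0469.72.67 has an FTA preferential rate, but origin Astos is not Karica; base rate stands.
The additional-duty order on 0469.72.67 targets Ilistan, not Astos; it does not apply.
Duty = 1,784 × ¥7.45 = ¥13,290.80.
Total = ¥70,109.00 + ¥13,290.80 = ¥83,399.80.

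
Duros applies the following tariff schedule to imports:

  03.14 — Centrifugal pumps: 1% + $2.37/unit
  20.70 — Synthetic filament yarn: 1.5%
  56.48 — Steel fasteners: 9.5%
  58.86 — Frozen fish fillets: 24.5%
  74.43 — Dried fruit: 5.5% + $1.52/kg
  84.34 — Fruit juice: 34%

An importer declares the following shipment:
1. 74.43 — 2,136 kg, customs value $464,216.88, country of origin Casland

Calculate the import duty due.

$28,778.65

Line 1 (74.43, Casland, 2,136 kg, $464,216.88):
Base rate for 74.43 is 5.5% + $1.52/kg.
Duty = $464,216.88 × 5.5% + 2,136 × $1.52 = $28,778.65.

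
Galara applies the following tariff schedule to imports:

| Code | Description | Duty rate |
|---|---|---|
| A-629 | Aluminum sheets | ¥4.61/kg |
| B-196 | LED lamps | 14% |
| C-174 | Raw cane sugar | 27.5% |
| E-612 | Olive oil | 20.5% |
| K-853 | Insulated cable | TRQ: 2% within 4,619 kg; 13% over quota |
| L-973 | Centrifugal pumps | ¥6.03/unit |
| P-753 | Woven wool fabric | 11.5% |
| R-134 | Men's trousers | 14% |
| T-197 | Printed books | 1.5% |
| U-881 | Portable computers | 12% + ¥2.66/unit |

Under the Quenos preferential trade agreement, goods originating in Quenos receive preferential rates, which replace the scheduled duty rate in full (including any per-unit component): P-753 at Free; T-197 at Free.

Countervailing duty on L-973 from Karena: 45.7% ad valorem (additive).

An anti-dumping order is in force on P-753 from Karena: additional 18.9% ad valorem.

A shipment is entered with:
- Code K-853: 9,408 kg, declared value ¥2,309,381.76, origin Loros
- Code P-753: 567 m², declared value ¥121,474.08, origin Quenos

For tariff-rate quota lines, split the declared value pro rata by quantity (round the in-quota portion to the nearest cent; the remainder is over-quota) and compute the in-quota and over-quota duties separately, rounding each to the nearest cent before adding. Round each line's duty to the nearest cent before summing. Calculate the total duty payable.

Line 1 (K-853, Loros, 9,408 kg, ¥2,309,381.76):
Code K-853 is under a tariff-rate quota (threshold 4,619 kg). In-quota: 4,619 kg at 2%; over-quota: 4,789 kg at 13%.
Pro-rata value split: in-quota = ¥2,309,381.76 × 4,619/9,408 = ¥1,133,825.93; over-quota = ¥2,309,381.76 − ¥1,133,825.93 = ¥1,175,555.83.
In-quota duty = ¥1,133,825.93 × 2% = ¥22,676.52. Over-quota duty = ¥1,175,555.83 × 13% = ¥152,822.26.
Line duty = ¥22,676.52 + ¥152,822.26 = ¥175,498.78.
Line 2 (P-753, Quenos, 567 m², ¥121,474.08):
Base rate for P-753 is 11.5%.
Origin Quenos qualifies under the Galara–Quenos agreement and P-753 is covered: preferential rate Free applies instead.
The additional-duty order on P-753 targets Karena, not Quenos; it does not apply.
Duty = ¥121,474.08 × 0% = ¥0.00.
Total = ¥175,498.78 + ¥0.00 = ¥175,498.78.

¥175,498.78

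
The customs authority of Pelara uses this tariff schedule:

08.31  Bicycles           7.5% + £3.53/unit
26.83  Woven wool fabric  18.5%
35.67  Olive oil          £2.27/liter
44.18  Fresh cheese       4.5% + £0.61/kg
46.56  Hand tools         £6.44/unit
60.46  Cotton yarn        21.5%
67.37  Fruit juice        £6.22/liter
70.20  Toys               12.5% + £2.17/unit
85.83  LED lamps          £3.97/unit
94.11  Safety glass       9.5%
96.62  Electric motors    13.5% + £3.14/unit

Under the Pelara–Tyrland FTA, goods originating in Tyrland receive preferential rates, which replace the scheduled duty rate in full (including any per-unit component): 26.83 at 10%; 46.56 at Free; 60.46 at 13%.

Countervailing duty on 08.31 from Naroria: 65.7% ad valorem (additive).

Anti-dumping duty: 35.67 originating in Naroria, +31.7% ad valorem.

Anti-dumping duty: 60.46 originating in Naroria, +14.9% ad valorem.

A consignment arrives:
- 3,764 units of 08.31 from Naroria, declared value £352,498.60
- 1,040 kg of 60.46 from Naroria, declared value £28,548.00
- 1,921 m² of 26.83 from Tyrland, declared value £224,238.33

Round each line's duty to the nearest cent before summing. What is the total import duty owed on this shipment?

Line 1 (08.31, Naroria, 3,764 units, £352,498.60):
Base rate for 08.31 is 7.5% + £3.53/unit.
Additional duty on 08.31 from Naroria: +65.7%. Applied ad valorem rate: 7.5% + 65.7% = 73.2%.
Duty = £352,498.60 × 73.2% + 3,764 × £3.53 = £271,315.90.
Line 2 (60.46, Naroria, 1,040 kg, £28,548.00):
Base rate for 60.46 is 21.5%.
60.46 has an FTA preferential rate, but origin Naroria is not Tyrland; base rate stands.
Additional duty on 60.46 from Naroria: +14.9%. Applied ad valorem rate: 21.5% + 14.9% = 36.4%.
Duty = £28,548.00 × 36.4% = £10,391.47.
Line 3 (26.83, Tyrland, 1,921 m², £224,238.33):
Base rate for 26.83 is 18.5%.
Origin Tyrland qualifies under the Pelara–Tyrland agreement and 26.83 is covered: preferential rate 10% applies instead.
Duty = £224,238.33 × 10% = £22,423.83.
Total = £271,315.90 + £10,391.47 + £22,423.83 = £304,131.20.

£304,131.20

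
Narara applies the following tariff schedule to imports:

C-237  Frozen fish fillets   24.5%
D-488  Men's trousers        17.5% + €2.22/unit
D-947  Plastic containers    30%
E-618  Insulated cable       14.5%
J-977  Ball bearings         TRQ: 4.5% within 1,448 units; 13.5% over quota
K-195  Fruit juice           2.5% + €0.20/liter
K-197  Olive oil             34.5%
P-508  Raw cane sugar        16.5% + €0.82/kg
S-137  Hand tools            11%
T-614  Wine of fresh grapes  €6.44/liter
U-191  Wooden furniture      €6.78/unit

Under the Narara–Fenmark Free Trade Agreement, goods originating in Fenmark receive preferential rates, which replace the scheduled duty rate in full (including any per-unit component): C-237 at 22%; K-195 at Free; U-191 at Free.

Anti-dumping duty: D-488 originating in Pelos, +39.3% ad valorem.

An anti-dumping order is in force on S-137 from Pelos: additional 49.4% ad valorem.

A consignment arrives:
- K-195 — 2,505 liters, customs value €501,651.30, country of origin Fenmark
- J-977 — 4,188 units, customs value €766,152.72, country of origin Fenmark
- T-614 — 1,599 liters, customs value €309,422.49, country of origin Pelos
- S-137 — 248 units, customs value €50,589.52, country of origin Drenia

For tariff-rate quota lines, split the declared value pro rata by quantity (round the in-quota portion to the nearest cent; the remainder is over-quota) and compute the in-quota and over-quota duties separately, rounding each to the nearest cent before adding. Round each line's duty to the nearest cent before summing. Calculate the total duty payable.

Line 1 (K-195, Fenmark, 2,505 liters, €501,651.30):
Base rate for K-195 is 2.5% + €0.20/liter.
Origin Fenmark qualifies under the Narara–Fenmark agreement and K-195 is covered: preferential rate Free applies instead.
Duty = €501,651.30 × 0% = €0.00.
Line 2 (J-977, Fenmark, 4,188 units, €766,152.72):
Code J-977 is under a tariff-rate quota (threshold 1,448 units). In-quota: 1,448 units at 4.5%; over-quota: 2,740 units at 13.5%.
Pro-rata value split: in-quota = €766,152.72 × 1,448/4,188 = €264,897.12; over-quota = €766,152.72 − €264,897.12 = €501,255.60.
In-quota duty = €264,897.12 × 4.5% = €11,920.37. Over-quota duty = €501,255.60 × 13.5% = €67,669.51.
Line duty = €11,920.37 + €67,669.51 = €79,589.88.
Line 3 (T-614, Pelos, 1,599 liters, €309,422.49):
Base rate for T-614 is €6.44/liter.
Duty = 1,599 × €6.44 = €10,297.56.
Line 4 (S-137, Drenia, 248 units, €50,589.52):
Base rate for S-137 is 11%.
The additional-duty order on S-137 targets Pelos, not Drenia; it does not apply.
Duty = €50,589.52 × 11% = €5,564.85.
Total = €0.00 + €79,589.88 + €10,297.56 + €5,564.85 = €95,452.29.

€95,452.29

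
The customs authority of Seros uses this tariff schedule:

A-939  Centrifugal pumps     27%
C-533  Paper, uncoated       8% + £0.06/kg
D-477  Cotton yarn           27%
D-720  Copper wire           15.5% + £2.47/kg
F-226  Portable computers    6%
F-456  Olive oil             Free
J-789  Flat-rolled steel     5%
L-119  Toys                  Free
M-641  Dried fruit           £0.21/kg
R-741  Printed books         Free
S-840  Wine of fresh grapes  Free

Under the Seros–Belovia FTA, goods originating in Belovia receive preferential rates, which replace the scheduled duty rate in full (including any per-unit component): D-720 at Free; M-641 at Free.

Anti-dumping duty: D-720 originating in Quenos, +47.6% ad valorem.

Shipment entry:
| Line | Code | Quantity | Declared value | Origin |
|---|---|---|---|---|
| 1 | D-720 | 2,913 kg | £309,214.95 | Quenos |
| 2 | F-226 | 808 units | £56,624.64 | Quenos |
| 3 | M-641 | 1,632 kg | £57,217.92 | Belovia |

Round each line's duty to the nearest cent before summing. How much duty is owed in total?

£205,707.22

Line 1 (D-720, Quenos, 2,913 kg, £309,214.95):
Base rate for D-720 is 15.5% + £2.47/kg.
D-720 has an FTA preferential rate, but origin Quenos is not Belovia; base rate stands.
Additional duty on D-720 from Quenos: +47.6%. Applied ad valorem rate: 15.5% + 47.6% = 63.1%.
Duty = £309,214.95 × 63.1% + 2,913 × £2.47 = £202,309.74.
Line 2 (F-226, Quenos, 808 units, £56,624.64):
Base rate for F-226 is 6%.
Duty = £56,624.64 × 6% = £3,397.48.
Line 3 (M-641, Belovia, 1,632 kg, £57,217.92):
Base rate for M-641 is £0.21/kg.
Origin Belovia qualifies under the Seros–Belovia agreement and M-641 is covered: preferential rate Free applies instead.
Duty = £57,217.92 × 0% = £0.00.
Total = £202,309.74 + £3,397.48 + £0.00 = £205,707.22.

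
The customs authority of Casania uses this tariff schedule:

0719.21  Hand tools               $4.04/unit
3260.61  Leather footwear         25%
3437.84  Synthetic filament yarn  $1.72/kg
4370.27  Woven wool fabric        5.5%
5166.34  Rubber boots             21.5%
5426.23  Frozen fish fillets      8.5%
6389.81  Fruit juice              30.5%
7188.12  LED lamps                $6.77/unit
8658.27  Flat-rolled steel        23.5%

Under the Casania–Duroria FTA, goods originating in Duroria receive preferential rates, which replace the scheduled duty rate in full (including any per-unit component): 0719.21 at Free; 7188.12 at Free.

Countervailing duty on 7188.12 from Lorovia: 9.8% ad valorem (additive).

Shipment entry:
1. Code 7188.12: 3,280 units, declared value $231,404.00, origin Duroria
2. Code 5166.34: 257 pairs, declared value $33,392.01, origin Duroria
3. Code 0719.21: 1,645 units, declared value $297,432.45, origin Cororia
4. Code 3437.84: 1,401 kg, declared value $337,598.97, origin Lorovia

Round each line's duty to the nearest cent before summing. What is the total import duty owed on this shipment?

Line 1 (7188.12, Duroria, 3,280 units, $231,404.00):
Base rate for 7188.12 is $6.77/unit.
Origin Duroria qualifies under the Casania–Duroria agreement and 7188.12 is covered: preferential rate Free applies instead.
The additional-duty order on 7188.12 targets Lorovia, not Duroria; it does not apply.
Duty = $231,404.00 × 0% = $0.00.
Line 2 (5166.34, Duroria, 257 pairs, $33,392.01):
Base rate for 5166.34 is 21.5%.
Origin Duroria is the FTA partner but 5166.34 is not on the preference list; base rate stands.
Duty = $33,392.01 × 21.5% = $7,179.28.
Line 3 (0719.21, Cororia, 1,645 units, $297,432.45):
Base rate for 0719.21 is $4.04/unit.
0719.21 has an FTA preferential rate, but origin Cororia is not Duroria; base rate stands.
Duty = 1,645 × $4.04 = $6,645.80.
Line 4 (3437.84, Lorovia, 1,401 kg, $337,598.97):
Base rate for 3437.84 is $1.72/kg.
Duty = 1,401 × $1.72 = $2,409.72.
Total = $0.00 + $7,179.28 + $6,645.80 + $2,409.72 = $16,234.80.

$16,234.80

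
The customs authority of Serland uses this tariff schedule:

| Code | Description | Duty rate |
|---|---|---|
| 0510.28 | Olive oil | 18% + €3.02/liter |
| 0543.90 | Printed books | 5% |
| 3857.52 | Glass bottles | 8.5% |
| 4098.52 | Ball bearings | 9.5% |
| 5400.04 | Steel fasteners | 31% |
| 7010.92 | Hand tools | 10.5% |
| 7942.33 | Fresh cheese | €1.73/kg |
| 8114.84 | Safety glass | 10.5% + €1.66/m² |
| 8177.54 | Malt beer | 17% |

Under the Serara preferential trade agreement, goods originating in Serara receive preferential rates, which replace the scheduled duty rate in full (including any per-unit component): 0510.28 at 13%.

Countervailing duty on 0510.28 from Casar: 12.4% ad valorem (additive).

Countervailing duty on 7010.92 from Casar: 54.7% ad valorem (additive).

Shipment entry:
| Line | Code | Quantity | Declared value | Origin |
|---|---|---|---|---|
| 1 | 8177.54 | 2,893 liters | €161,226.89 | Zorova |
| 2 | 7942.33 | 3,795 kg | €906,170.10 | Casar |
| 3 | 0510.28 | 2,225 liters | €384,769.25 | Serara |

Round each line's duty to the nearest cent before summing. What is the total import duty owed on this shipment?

€83,993.92

Line 1 (8177.54, Zorova, 2,893 liters, €161,226.89):
Base rate for 8177.54 is 17%.
Duty = €161,226.89 × 17% = €27,408.57.
Line 2 (7942.33, Casar, 3,795 kg, €906,170.10):
Base rate for 7942.33 is €1.73/kg.
Duty = 3,795 × €1.73 = €6,565.35.
Line 3 (0510.28, Serara, 2,225 liters, €384,769.25):
Base rate for 0510.28 is 18% + €3.02/liter.
Origin Serara qualifies under the Serland–Serara agreement and 0510.28 is covered: preferential rate 13% applies instead.
The additional-duty order on 0510.28 targets Casar, not Serara; it does not apply.
Duty = €384,769.25 × 13% = €50,020.00.
Total = €27,408.57 + €6,565.35 + €50,020.00 = €83,993.92.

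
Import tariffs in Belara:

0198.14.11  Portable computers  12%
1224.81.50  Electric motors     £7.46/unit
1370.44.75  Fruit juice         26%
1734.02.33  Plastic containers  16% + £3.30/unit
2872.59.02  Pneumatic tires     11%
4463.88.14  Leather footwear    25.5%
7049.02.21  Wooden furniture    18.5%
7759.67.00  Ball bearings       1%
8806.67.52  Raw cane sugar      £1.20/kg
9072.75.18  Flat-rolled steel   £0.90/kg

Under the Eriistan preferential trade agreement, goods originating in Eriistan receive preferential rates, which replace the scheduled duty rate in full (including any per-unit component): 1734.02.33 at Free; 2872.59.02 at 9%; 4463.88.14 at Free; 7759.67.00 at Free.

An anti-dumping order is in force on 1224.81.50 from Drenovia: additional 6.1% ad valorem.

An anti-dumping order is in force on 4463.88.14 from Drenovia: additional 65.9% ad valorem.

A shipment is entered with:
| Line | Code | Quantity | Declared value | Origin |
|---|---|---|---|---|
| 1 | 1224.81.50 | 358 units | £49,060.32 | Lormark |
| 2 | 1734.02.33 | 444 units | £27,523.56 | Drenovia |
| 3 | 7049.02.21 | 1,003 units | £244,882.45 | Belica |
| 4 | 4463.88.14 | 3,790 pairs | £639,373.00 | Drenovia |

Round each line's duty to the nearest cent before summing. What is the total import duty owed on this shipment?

£638,229.82

Line 1 (1224.81.50, Lormark, 358 units, £49,060.32):
Base rate for 1224.81.50 is £7.46/unit.
The additional-duty order on 1224.81.50 targets Drenovia, not Lormark; it does not apply.
Duty = 358 × £7.46 = £2,670.68.
Line 2 (1734.02.33, Drenovia, 444 units, £27,523.56):
Base rate for 1734.02.33 is 16% + £3.30/unit.
1734.02.33 has an FTA preferential rate, but origin Drenovia is not Eriistan; base rate stands.
Duty = £27,523.56 × 16% + 444 × £3.30 = £5,868.97.
Line 3 (7049.02.21, Belica, 1,003 units, £244,882.45):
Base rate for 7049.02.21 is 18.5%.
Duty = £244,882.45 × 18.5% = £45,303.25.
Line 4 (4463.88.14, Drenovia, 3,790 pairs, £639,373.00):
Base rate for 4463.88.14 is 25.5%.
4463.88.14 has an FTA preferential rate, but origin Drenovia is not Eriistan; base rate stands.
Additional duty on 4463.88.14 from Drenovia: +65.9%. Applied ad valorem rate: 25.5% + 65.9% = 91.4%.
Duty = £639,373.00 × 91.4% = £584,386.92.
Total = £2,670.68 + £5,868.97 + £45,303.25 + £584,386.92 = £638,229.82.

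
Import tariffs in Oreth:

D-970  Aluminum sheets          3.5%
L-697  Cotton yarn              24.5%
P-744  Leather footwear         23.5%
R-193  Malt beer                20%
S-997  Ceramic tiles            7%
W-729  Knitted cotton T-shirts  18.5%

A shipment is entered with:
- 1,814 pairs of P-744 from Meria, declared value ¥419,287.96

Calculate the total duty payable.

¥98,532.67

Line 1 (P-744, Meria, 1,814 pairs, ¥419,287.96):
Base rate for P-744 is 23.5%.
Duty = ¥419,287.96 × 23.5% = ¥98,532.67.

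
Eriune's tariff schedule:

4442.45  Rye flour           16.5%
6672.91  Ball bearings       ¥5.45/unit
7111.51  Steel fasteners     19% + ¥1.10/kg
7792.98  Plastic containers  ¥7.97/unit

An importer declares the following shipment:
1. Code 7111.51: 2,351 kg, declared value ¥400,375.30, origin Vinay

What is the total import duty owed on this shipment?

Line 1 (7111.51, Vinay, 2,351 kg, ¥400,375.30):
Base rate for 7111.51 is 19% + ¥1.10/kg.
Duty = ¥400,375.30 × 19% + 2,351 × ¥1.10 = ¥78,657.41.

¥78,657.41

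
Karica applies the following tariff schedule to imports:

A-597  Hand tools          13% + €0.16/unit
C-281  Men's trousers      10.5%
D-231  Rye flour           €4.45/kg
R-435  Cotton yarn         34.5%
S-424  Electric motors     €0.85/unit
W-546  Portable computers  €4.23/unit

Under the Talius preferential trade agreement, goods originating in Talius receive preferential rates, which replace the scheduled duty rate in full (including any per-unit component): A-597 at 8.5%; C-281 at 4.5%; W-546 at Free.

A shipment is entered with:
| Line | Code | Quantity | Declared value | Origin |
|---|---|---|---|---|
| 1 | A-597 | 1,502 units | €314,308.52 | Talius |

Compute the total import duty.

€26,716.22

Line 1 (A-597, Talius, 1,502 units, €314,308.52):
Base rate for A-597 is 13% + €0.16/unit.
Origin Talius qualifies under the Karica–Talius agreement and A-597 is covered: preferential rate 8.5% applies instead.
Duty = €314,308.52 × 8.5% = €26,716.22.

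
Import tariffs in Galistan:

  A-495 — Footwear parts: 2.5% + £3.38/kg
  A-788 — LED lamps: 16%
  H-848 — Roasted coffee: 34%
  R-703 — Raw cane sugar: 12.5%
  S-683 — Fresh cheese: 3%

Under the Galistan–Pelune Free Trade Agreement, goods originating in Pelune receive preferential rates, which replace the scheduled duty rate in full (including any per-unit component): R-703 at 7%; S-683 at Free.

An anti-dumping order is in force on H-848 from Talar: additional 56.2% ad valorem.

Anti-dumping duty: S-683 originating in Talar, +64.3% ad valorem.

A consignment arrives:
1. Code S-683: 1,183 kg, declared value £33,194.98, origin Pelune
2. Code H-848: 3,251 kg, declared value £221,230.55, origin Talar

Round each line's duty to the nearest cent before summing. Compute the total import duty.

£199,549.96

Line 1 (S-683, Pelune, 1,183 kg, £33,194.98):
Base rate for S-683 is 3%.
Origin Pelune qualifies under the Galistan–Pelune agreement and S-683 is covered: preferential rate Free applies instead.
The additional-duty order on S-683 targets Talar, not Pelune; it does not apply.
Duty = £33,194.98 × 0% = £0.00.
Line 2 (H-848, Talar, 3,251 kg, £221,230.55):
Base rate for H-848 is 34%.
Additional duty on H-848 from Talar: +56.2%. Applied ad valorem rate: 34% + 56.2% = 90.2%.
Duty = £221,230.55 × 90.2% = £199,549.96.
Total = £0.00 + £199,549.96 = £199,549.96.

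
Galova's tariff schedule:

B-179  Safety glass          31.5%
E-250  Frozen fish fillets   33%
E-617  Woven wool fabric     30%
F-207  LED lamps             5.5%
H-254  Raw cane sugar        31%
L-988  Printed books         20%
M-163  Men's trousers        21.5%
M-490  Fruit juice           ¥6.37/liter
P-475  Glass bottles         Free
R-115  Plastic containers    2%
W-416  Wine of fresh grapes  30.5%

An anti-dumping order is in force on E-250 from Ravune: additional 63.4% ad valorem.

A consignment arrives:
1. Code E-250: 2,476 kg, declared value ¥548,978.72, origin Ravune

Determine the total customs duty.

¥529,215.49

Line 1 (E-250, Ravune, 2,476 kg, ¥548,978.72):
Base rate for E-250 is 33%.
Additional duty on E-250 from Ravune: +63.4%. Applied ad valorem rate: 33% + 63.4% = 96.4%.
Duty = ¥548,978.72 × 96.4% = ¥529,215.49.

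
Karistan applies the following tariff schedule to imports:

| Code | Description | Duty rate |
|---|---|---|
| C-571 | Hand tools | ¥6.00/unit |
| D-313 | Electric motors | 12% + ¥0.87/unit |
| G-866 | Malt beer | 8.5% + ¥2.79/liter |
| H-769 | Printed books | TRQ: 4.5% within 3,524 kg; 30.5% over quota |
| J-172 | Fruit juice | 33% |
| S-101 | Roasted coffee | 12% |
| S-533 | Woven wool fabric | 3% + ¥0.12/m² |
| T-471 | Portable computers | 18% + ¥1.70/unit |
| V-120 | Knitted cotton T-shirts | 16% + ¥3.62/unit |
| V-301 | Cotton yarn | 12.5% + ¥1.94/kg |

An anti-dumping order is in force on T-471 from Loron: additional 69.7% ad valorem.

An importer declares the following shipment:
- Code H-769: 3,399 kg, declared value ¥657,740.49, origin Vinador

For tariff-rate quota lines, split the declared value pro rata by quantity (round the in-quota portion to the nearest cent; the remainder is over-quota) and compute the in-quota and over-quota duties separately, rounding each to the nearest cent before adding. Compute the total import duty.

Line 1 (H-769, Vinador, 3,399 kg, ¥657,740.49):
Code H-769 is under a tariff-rate quota (threshold 3,524 kg). Quantity 3,399 kg is within the quota, so the in-quota rate 4.5% applies to the full value.
Duty = ¥657,740.49 × 4.5% = ¥29,598.32.

¥29,598.32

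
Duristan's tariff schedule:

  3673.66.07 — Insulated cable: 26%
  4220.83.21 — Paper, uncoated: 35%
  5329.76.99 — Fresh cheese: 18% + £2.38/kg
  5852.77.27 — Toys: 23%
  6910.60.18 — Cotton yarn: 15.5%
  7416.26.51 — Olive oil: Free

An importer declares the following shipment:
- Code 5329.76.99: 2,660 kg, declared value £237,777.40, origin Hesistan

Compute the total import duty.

£49,130.73

Line 1 (5329.76.99, Hesistan, 2,660 kg, £237,777.40):
Base rate for 5329.76.99 is 18% + £2.38/kg.
Duty = £237,777.40 × 18% + 2,660 × £2.38 = £49,130.73.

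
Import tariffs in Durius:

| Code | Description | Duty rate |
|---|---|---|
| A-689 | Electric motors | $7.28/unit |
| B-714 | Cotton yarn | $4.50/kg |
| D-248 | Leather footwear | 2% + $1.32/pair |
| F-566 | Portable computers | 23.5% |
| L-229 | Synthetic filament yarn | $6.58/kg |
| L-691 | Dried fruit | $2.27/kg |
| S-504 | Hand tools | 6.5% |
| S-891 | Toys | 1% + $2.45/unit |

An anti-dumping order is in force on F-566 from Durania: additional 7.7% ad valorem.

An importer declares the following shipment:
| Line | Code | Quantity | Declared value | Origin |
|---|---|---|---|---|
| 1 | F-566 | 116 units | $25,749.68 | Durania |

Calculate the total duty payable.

$8,033.90

Line 1 (F-566, Durania, 116 units, $25,749.68):
Base rate for F-566 is 23.5%.
Additional duty on F-566 from Durania: +7.7%. Applied ad valorem rate: 23.5% + 7.7% = 31.2%.
Duty = $25,749.68 × 31.2% = $8,033.90.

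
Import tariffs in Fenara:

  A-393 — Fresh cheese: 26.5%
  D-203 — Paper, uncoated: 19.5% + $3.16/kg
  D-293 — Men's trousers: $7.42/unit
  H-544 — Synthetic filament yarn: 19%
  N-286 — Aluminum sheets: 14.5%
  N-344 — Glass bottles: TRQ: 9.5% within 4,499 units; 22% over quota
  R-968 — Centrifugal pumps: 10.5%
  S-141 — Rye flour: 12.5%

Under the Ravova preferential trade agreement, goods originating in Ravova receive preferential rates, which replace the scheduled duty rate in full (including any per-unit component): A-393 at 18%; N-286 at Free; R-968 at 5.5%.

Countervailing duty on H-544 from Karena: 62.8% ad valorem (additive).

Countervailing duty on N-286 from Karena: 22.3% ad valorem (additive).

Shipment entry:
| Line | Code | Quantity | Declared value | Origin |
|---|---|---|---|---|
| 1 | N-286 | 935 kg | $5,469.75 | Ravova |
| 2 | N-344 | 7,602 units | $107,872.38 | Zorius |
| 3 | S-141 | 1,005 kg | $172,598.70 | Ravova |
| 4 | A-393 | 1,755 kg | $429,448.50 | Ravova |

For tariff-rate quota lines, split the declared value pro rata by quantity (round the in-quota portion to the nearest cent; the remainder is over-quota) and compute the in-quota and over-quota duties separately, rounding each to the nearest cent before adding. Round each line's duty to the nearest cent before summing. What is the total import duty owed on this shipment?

$114,627.40

Line 1 (N-286, Ravova, 935 kg, $5,469.75):
Base rate for N-286 is 14.5%.
Origin Ravova qualifies under the Fenara–Ravova agreement and N-286 is covered: preferential rate Free applies instead.
The additional-duty order on N-286 targets Karena, not Ravova; it does not apply.
Duty = $5,469.75 × 0% = $0.00.
Line 2 (N-344, Zorius, 7,602 units, $107,872.38):
Code N-344 is under a tariff-rate quota (threshold 4,499 units). In-quota: 4,499 units at 9.5%; over-quota: 3,103 units at 22%.
Pro-rata value split: in-quota = $107,872.38 × 4,499/7,602 = $63,840.81; over-quota = $107,872.38 − $63,840.81 = $44,031.57.
In-quota duty = $63,840.81 × 9.5% = $6,064.88. Over-quota duty = $44,031.57 × 22% = $9,686.95.
Line duty = $6,064.88 + $9,686.95 = $15,751.83.
Line 3 (S-141, Ravova, 1,005 kg, $172,598.70):
Base rate for S-141 is 12.5%.
Origin Ravova is the FTA partner but S-141 is not on the preference list; base rate stands.
Duty = $172,598.70 × 12.5% = $21,574.84.
Line 4 (A-393, Ravova, 1,755 kg, $429,448.50):
Base rate for A-393 is 26.5%.
Origin Ravova qualifies under the Fenara–Ravova agreement and A-393 is covered: preferential rate 18% applies instead.
Duty = $429,448.50 × 18% = $77,300.73.
Total = $0.00 + $15,751.83 + $21,574.84 + $77,300.73 = $114,627.40.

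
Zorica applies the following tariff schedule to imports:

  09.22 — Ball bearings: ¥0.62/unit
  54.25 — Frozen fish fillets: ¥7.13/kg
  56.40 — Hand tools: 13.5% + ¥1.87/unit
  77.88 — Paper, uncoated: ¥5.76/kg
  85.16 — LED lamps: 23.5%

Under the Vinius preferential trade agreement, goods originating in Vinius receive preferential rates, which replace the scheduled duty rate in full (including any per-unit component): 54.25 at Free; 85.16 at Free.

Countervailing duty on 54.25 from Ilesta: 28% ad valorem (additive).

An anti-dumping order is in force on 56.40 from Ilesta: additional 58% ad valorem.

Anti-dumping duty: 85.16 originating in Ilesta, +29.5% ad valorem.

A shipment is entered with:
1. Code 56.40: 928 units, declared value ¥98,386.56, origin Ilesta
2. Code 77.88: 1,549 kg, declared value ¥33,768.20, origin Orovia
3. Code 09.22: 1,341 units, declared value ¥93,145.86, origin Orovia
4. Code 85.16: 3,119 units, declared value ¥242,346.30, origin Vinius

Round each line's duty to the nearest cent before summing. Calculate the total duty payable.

¥81,835.41

Line 1 (56.40, Ilesta, 928 units, ¥98,386.56):
Base rate for 56.40 is 13.5% + ¥1.87/unit.
Additional duty on 56.40 from Ilesta: +58%. Applied ad valorem rate: 13.5% + 58% = 71.5%.
Duty = ¥98,386.56 × 71.5% + 928 × ¥1.87 = ¥72,081.75.
Line 2 (77.88, Orovia, 1,549 kg, ¥33,768.20):
Base rate for 77.88 is ¥5.76/kg.
Duty = 1,549 × ¥5.76 = ¥8,922.24.
Line 3 (09.22, Orovia, 1,341 units, ¥93,145.86):
Base rate for 09.22 is ¥0.62/unit.
Duty = 1,341 × ¥0.62 = ¥831.42.
Line 4 (85.16, Vinius, 3,119 units, ¥242,346.30):
Base rate for 85.16 is 23.5%.
Origin Vinius qualifies under the Zorica–Vinius agreement and 85.16 is covered: preferential rate Free applies instead.
The additional-duty order on 85.16 targets Ilesta, not Vinius; it does not apply.
Duty = ¥242,346.30 × 0% = ¥0.00.
Total = ¥72,081.75 + ¥8,922.24 + ¥831.42 + ¥0.00 = ¥81,835.41.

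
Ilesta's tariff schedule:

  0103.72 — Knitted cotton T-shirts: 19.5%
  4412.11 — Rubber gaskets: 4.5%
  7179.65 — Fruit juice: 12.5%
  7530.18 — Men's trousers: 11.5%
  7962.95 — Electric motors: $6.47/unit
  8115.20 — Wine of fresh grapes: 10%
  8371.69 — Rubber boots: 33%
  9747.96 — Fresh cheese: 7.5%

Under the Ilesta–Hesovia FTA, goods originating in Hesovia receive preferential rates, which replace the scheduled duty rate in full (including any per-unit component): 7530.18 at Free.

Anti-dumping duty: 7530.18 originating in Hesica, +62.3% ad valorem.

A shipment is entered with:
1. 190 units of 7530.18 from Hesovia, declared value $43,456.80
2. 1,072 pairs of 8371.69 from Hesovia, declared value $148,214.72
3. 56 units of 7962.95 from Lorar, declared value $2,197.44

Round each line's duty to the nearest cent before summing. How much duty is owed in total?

$49,273.18

Line 1 (7530.18, Hesovia, 190 units, $43,456.80):
Base rate for 7530.18 is 11.5%.
Origin Hesovia qualifies under the Ilesta–Hesovia agreement and 7530.18 is covered: preferential rate Free applies instead.
The additional-duty order on 7530.18 targets Hesica, not Hesovia; it does not apply.
Duty = $43,456.80 × 0% = $0.00.
Line 2 (8371.69, Hesovia, 1,072 pairs, $148,214.72):
Base rate for 8371.69 is 33%.
Origin Hesovia is the FTA partner but 8371.69 is not on the preference list; base rate stands.
Duty = $148,214.72 × 33% = $48,910.86.
Line 3 (7962.95, Lorar, 56 units, $2,197.44):
Base rate for 7962.95 is $6.47/unit.
Duty = 56 × $6.47 = $362.32.
Total = $0.00 + $48,910.86 + $362.32 = $49,273.18.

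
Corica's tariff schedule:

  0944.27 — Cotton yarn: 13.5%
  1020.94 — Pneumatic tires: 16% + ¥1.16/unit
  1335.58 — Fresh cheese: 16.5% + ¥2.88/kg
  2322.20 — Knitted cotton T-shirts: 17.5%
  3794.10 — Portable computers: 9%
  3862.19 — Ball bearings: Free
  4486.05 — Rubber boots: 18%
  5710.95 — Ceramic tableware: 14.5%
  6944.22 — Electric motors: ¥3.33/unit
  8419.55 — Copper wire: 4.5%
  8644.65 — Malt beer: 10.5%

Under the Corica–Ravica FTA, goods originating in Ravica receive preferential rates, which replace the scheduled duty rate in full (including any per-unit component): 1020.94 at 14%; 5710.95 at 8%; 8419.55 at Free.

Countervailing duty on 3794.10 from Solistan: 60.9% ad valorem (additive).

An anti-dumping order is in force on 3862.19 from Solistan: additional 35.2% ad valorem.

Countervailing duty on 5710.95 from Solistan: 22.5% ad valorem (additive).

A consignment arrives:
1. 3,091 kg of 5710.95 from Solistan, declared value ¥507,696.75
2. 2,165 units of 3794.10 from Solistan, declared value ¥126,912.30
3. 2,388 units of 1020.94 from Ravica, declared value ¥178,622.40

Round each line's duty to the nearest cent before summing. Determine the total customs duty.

Line 1 (5710.95, Solistan, 3,091 kg, ¥507,696.75):
Base rate for 5710.95 is 14.5%.
5710.95 has an FTA preferential rate, but origin Solistan is not Ravica; base rate stands.
Additional duty on 5710.95 from Solistan: +22.5%. Applied ad valorem rate: 14.5% + 22.5% = 37%.
Duty = ¥507,696.75 × 37% = ¥187,847.80.
Line 2 (3794.10, Solistan, 2,165 units, ¥126,912.30):
Base rate for 3794.10 is 9%.
Additional duty on 3794.10 from Solistan: +60.9%. Applied ad valorem rate: 9% + 60.9% = 69.9%.
Duty = ¥126,912.30 × 69.9% = ¥88,711.70.
Line 3 (1020.94, Ravica, 2,388 units, ¥178,622.40):
Base rate for 1020.94 is 16% + ¥1.16/unit.
Origin Ravica qualifies under the Corica–Ravica agreement and 1020.94 is covered: preferential rate 14% applies instead.
Duty = ¥178,622.40 × 14% = ¥25,007.14.
Total = ¥187,847.80 + ¥88,711.70 + ¥25,007.14 = ¥301,566.64.

¥301,566.64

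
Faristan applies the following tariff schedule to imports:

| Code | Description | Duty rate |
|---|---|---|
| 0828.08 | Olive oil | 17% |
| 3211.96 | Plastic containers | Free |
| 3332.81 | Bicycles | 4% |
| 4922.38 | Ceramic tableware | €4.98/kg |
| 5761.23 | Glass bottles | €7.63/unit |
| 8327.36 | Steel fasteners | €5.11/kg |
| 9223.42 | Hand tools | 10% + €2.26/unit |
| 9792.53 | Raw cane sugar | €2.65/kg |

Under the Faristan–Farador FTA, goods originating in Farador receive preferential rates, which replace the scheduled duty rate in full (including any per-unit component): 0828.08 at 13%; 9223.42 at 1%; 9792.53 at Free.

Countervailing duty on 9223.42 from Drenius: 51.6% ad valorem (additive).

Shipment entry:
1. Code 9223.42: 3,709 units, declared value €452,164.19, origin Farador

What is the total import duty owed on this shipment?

Line 1 (9223.42, Farador, 3,709 units, €452,164.19):
Base rate for 9223.42 is 10% + €2.26/unit.
Origin Farador qualifies under the Faristan–Farador agreement and 9223.42 is covered: preferential rate 1% applies instead.
The additional-duty order on 9223.42 targets Drenius, not Farador; it does not apply.
Duty = €452,164.19 × 1% = €4,521.64.

€4,521.64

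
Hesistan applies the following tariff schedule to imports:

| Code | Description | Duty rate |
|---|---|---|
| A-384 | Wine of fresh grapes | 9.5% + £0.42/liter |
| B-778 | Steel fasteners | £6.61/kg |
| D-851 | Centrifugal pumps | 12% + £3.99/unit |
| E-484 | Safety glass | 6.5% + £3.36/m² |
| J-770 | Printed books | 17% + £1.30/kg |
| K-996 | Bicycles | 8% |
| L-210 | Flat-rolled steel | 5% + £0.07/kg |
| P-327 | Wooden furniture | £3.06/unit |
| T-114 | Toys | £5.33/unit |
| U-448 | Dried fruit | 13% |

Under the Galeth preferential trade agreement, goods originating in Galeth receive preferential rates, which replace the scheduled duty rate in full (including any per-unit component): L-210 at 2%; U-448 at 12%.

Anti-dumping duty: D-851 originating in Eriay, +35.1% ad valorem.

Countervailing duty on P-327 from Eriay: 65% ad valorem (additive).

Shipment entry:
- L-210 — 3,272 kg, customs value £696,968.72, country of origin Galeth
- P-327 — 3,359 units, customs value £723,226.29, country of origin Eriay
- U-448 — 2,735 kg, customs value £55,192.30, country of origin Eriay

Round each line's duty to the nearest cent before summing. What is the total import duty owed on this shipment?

£501,490.00

Line 1 (L-210, Galeth, 3,272 kg, £696,968.72):
Base rate for L-210 is 5% + £0.07/kg.
Origin Galeth qualifies under the Hesistan–Galeth agreement and L-210 is covered: preferential rate 2% applies instead.
Duty = £696,968.72 × 2% = £13,939.37.
Line 2 (P-327, Eriay, 3,359 units, £723,226.29):
Base rate for P-327 is £3.06/unit.
Additional duty on P-327 from Eriay: +65% ad valorem. Applied ad valorem rate = 65%.
Duty = £723,226.29 × 65% + 3,359 × £3.06 = £480,375.63.
Line 3 (U-448, Eriay, 2,735 kg, £55,192.30):
Base rate for U-448 is 13%.
U-448 has an FTA preferential rate, but origin Eriay is not Galeth; base rate stands.
Duty = £55,192.30 × 13% = £7,175.00.
Total = £13,939.37 + £480,375.63 + £7,175.00 = £501,490.00.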